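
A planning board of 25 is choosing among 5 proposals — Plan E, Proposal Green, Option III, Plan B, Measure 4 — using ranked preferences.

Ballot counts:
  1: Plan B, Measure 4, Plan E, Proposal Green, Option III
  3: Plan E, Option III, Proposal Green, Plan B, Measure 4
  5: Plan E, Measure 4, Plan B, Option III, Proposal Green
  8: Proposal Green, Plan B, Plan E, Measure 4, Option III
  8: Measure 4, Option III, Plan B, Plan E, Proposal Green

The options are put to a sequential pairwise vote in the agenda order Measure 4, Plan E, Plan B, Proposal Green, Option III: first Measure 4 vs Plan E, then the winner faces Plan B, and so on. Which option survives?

Plan B

Round 1: Measure 4 vs Plan E — 9–16, Plan E advances.
Round 2: Plan E vs Plan B — 8–17, Plan B advances.
Round 3: Plan B vs Proposal Green — 14–11, Plan B advances.
Round 4: Plan B vs Option III — 14–11, Plan B advances.
Plan B survives the agenda.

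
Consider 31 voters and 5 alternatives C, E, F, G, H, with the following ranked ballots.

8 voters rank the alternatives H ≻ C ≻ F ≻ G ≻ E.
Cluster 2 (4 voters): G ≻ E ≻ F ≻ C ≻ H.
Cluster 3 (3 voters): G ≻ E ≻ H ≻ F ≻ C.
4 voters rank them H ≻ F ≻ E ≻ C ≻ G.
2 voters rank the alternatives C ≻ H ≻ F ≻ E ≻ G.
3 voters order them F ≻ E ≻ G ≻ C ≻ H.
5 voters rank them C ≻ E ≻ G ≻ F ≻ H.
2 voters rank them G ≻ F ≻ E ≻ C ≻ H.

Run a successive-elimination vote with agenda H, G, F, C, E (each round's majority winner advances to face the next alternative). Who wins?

F

Round 1: H vs G — 14–17, G advances.
Round 2: G vs F — 14–17, F advances.
Round 3: F vs C — 16–15, F advances.
Round 4: F vs E — 19–12, F advances.
The agenda winner is F.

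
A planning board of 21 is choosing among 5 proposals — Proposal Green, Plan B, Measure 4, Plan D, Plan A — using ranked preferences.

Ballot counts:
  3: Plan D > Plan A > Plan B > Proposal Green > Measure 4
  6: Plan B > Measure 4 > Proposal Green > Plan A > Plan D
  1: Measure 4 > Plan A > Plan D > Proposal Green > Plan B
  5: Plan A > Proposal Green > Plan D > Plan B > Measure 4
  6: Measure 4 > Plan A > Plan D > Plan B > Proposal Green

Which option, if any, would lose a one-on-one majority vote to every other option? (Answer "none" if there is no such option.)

none

Pairwise majorities:
Proposal Green vs Plan B: Proposal Green is ranked higher on 1+5 = 6 ballots, Plan B on 15. Plan B wins 15–6.
Proposal Green vs Measure 4: Measure 4, 13–8.
Proposal Green vs Plan D: Proposal Green wins 11–10.
Proposal Green–Plan A: Plan A 15–6.
Plan B vs Measure 4: Plan B is ranked higher on 3+6+5 = 14 ballots, Measure 4 on 7. Plan B wins 14–7.
Plan B–Plan D: Plan D 15–6.
Plan B vs Plan A: Plan B is ranked higher on 6 ballots, Plan A on 15. Plan A wins 15–6.
Measure 4 vs Plan D: 13 to 8, Measure 4.
Measure 4 vs Plan A: 6+1+6 = 13 for Measure 4, 8 for Plan A — Measure 4 by 13–8.
Plan D vs Plan A: 3 for Plan D, 18 for Plan A — Plan A by 18–3.
No option is winless: Proposal Green beats Plan D; Plan B beats Proposal Green; Measure 4 beats Proposal Green; Plan D beats Plan B; Plan A beats Proposal Green. There is no Condorcet loser.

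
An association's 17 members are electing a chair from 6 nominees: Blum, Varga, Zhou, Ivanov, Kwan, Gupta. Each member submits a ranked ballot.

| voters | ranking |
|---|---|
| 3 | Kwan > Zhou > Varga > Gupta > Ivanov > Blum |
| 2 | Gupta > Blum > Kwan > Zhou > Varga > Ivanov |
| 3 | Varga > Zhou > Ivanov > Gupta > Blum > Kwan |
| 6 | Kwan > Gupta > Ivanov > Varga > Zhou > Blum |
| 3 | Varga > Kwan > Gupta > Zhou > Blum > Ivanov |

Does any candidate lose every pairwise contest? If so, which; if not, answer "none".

Blum

Pairwise majorities:
Blum vs Varga: Blum preferred on 2 ballots; Varga wins 15–2.
Blum vs Zhou: Zhou wins 15–2.
Blum vs Ivanov: 2+3 = 5 for Blum, 12 for Ivanov — Ivanov by 12–5.
Blum vs Kwan: Blum is ranked higher on 2+3 = 5 ballots, Kwan on 12. Kwan wins 12–5.
Blum vs Gupta: 0 for Blum, 17 for Gupta — Gupta by 17–0.
Varga–Zhou: Varga 12–5.
Varga vs Ivanov: Varga is ranked higher on 3+2+3+3 = 11 ballots, Ivanov on 6. Varga wins 11–6.
Varga vs Kwan: 3+3 = 6 for Varga, 11 for Kwan — Kwan by 11–6.
Varga vs Gupta: Varga wins 9–8.
Zhou vs Ivanov: Zhou, 11–6.
Zhou–Kwan: Kwan 14–3.
Zhou vs Gupta: Zhou is ranked higher on 3+3 = 6 ballots, Gupta on 11. Gupta wins 11–6.
Ivanov vs Kwan: Kwan, 14–3.
Ivanov–Gupta: Gupta 14–3.
Kwan vs Gupta: 12 to 5, Kwan.
Blum loses to every other candidate — it is the Condorcet loser.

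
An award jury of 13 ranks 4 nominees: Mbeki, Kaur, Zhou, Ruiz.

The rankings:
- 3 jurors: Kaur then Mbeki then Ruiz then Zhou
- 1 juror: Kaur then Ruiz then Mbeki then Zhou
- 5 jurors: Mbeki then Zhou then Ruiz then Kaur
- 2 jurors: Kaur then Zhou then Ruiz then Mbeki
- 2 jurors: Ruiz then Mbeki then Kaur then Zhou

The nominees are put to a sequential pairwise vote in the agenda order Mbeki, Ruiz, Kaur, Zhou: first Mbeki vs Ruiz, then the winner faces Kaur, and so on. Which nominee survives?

Round 1: Mbeki vs Ruiz — 8–5, Mbeki advances.
Round 2: Mbeki vs Kaur — 7–6, Mbeki advances.
Round 3: Mbeki vs Zhou — 11–2, Mbeki advances.
Mbeki survives the agenda.

Mbeki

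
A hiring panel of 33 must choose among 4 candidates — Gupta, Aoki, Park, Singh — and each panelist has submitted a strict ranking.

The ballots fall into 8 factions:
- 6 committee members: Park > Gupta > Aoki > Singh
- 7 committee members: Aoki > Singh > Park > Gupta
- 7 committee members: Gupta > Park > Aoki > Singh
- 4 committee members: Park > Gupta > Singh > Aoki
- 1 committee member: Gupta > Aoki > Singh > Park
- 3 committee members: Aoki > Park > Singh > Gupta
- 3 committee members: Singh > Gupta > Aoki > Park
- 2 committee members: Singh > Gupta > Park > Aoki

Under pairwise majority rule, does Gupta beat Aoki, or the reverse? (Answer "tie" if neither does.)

Gupta

Ballots ranking Gupta above Aoki: 6 + 7 + 4 + 1 + 3 + 2 = 23.
Ballots ranking Aoki above Gupta: 33 − 23 = 10.
Gupta wins the head-to-head 23–10.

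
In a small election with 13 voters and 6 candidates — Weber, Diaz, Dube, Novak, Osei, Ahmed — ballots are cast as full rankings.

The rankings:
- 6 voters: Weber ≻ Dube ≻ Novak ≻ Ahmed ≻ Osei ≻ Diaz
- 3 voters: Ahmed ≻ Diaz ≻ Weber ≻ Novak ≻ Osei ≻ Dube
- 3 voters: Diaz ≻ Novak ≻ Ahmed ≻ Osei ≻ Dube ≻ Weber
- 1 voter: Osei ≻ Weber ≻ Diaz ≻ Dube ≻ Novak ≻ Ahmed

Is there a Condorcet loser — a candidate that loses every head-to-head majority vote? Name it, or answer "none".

none

Pairwise majorities:
Weber vs Diaz: Weber, 7–6.
Weber–Dube: Weber 10–3.
Weber vs Novak: Weber preferred on 6+3+1 = 10 ballots; Weber wins 10–3.
Weber vs Osei: Weber wins 9–4.
Weber vs Ahmed: Weber preferred on 6+1 = 7 ballots; Weber wins 7–6.
Diaz vs Dube: Diaz preferred on 3+3+1 = 7 ballots; Diaz wins 7–6.
Diaz vs Novak: Diaz wins 7–6.
Diaz vs Osei: Diaz preferred on 3+3 = 6 ballots; Osei wins 7–6.
Diaz–Ahmed: Ahmed 9–4.
Dube vs Novak: Dube wins 7–6.
Dube–Osei: Osei 7–6.
Dube vs Ahmed: Dube, 7–6.
Novak vs Osei: Novak is ranked higher on 6+3+3 = 12 ballots, Osei on 1. Novak wins 12–1.
Novak vs Ahmed: Novak preferred on 6+3+1 = 10 ballots; Novak wins 10–3.
Osei vs Ahmed: 1 for Osei, 12 for Ahmed — Ahmed by 12–1.
No candidate is winless: Weber beats Diaz; Diaz beats Dube; Dube beats Novak; Novak beats Osei; Osei beats Diaz; Ahmed beats Diaz. There is no Condorcet loser.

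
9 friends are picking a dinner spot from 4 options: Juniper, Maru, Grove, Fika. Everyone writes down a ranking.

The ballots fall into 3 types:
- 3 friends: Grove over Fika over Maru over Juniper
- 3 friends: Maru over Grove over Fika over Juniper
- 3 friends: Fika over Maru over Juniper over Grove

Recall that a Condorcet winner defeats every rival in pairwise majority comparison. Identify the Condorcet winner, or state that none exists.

Head-to-head results (9 friends):
Juniper vs Maru: 0 for Juniper, 9 for Maru — Maru by 9–0.
Juniper vs Grove: Juniper is ranked higher on 3 ballots, Grove on 6. Grove wins 6–3.
Juniper vs Fika: 0 for Juniper, 9 for Fika — Fika by 9–0.
Maru vs Grove: Maru preferred on 3+3 = 6 ballots; Maru wins 6–3.
Maru vs Fika: Fika wins 6–3.
Grove–Fika: Grove 6–3.
Every restaurant loses at least once (Juniper loses to Maru; Maru loses to Fika; Grove loses to Maru; Fika loses to Grove). The majority relation contains the cycle Maru beats Grove beats Fika beats Maru, so there is no Condorcet winner.

none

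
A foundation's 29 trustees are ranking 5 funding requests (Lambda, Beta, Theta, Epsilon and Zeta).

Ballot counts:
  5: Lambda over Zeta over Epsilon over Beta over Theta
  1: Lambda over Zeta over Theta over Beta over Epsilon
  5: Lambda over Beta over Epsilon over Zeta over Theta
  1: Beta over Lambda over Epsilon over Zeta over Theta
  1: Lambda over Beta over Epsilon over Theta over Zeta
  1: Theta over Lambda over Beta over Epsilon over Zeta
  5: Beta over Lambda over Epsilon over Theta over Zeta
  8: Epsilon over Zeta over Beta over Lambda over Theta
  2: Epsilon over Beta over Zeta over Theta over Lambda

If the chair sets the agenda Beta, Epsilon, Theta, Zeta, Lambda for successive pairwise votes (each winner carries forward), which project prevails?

Lambda

Round 1: Beta vs Epsilon — 14–15, Epsilon advances.
Round 2: Epsilon vs Theta — 27–2, Epsilon advances.
Round 3: Epsilon vs Zeta — 23–6, Epsilon advances.
Round 4: Epsilon vs Lambda — 10–19, Lambda advances.
The agenda winner is Lambda.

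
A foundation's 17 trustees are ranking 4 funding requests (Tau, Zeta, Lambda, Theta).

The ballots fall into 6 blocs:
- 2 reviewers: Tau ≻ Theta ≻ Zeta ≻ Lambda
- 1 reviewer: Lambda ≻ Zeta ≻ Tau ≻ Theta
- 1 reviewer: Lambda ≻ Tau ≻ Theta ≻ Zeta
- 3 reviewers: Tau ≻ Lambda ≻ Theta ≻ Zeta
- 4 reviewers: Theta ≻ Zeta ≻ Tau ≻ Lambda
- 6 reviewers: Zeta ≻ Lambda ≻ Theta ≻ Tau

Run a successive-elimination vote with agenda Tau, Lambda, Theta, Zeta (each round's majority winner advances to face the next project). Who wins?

Theta

Round 1: Tau vs Lambda — 9–8, Tau advances.
Round 2: Tau vs Theta — 7–10, Theta advances.
Round 3: Theta vs Zeta — 10–7, Theta advances.
Theta survives the agenda.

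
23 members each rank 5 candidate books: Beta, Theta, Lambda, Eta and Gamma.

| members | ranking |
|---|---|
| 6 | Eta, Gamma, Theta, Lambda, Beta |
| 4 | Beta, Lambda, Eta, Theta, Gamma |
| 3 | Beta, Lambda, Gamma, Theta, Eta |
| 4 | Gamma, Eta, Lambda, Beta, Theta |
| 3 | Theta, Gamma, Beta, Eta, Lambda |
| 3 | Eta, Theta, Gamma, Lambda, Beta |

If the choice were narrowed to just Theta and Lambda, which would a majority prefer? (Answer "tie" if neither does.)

Ballots ranking Theta above Lambda: 6 + 3 + 3 = 12.
Ballots ranking Lambda above Theta: 23 − 12 = 11.
Theta wins the head-to-head 12–11.

Theta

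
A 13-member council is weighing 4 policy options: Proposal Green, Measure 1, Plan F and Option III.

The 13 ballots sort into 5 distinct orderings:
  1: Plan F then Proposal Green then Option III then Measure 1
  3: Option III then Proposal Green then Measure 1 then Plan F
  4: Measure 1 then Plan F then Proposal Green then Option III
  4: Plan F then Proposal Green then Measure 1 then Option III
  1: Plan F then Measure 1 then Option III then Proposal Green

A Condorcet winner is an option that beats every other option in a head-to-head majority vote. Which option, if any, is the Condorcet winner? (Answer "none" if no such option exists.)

Check each pair by majority over 13 ballots:
Proposal Green vs Measure 1: Proposal Green wins 8–5.
Proposal Green vs Plan F: Plan F, 10–3.
Proposal Green vs Option III: Proposal Green, 9–4.
Measure 1 vs Plan F: Measure 1, 7–6.
Measure 1–Option III: Measure 1 9–4.
Plan F–Option III: Plan F 10–3.
Each option drops at least one matchup (Proposal Green loses to Plan F; Measure 1 loses to Proposal Green; Plan F loses to Measure 1; Option III loses to Proposal Green); the cycle Proposal Green beats Measure 1 beats Plan F beats Proposal Green rules out a Condorcet winner.

none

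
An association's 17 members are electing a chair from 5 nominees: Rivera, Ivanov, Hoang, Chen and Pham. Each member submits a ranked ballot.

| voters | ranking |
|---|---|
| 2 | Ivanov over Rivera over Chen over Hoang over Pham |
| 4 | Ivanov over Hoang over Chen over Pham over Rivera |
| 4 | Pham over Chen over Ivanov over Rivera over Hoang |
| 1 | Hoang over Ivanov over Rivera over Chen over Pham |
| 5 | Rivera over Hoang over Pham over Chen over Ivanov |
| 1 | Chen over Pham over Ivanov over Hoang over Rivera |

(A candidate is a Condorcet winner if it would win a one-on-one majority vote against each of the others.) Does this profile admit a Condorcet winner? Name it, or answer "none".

none

Pairwise majorities:
Rivera vs Ivanov: 5 to 12, Ivanov.
Rivera vs Hoang: Rivera preferred on 2+4+5 = 11 ballots; Rivera wins 11–6.
Rivera vs Chen: Rivera preferred on 2+1+5 = 8 ballots; Chen wins 9–8.
Rivera vs Pham: Rivera preferred on 2+1+5 = 8 ballots; Pham wins 9–8.
Ivanov–Hoang: Ivanov 11–6.
Ivanov vs Chen: Ivanov is ranked higher on 2+4+1 = 7 ballots, Chen on 10. Chen wins 10–7.
Ivanov vs Pham: Pham wins 10–7.
Hoang vs Chen: 4+1+5 = 10 for Hoang, 7 for Chen — Hoang by 10–7.
Hoang vs Pham: Hoang is ranked higher on 2+4+1+5 = 12 ballots, Pham on 5. Hoang wins 12–5.
Chen–Pham: Pham 9–8.
Every candidate loses at least once (Rivera loses to Ivanov; Ivanov loses to Chen; Hoang loses to Rivera; Chen loses to Hoang; Pham loses to Hoang). The majority relation contains the cycle Rivera beats Hoang beats Chen beats Rivera, so there is no Condorcet winner.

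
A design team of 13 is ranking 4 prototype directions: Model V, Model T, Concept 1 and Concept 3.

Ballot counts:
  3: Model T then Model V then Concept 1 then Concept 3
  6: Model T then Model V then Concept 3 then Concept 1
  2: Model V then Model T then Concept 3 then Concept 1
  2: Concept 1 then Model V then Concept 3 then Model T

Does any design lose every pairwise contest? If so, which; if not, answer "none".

Pairwise majorities:
Model V–Model T: Model T 9–4.
Model V–Concept 1: Model V 11–2.
Model V vs Concept 3: Model V wins 13–0.
Model T vs Concept 1: Model T, 11–2.
Model T vs Concept 3: 3+6+2 = 11 for Model T, 2 for Concept 3 — Model T by 11–2.
Concept 1–Concept 3: Concept 3 8–5.
Concept 1 loses to every other design — it is the Condorcet loser.

Concept 1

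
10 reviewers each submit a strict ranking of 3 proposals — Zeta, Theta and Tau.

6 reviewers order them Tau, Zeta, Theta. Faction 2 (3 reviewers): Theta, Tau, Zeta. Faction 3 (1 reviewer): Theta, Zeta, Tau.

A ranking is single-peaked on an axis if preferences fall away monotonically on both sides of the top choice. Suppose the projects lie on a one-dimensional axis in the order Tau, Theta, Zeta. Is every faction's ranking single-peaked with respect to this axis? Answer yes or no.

no

Axis positions: Tau=1, Theta=2, Zeta=3.
Faction 1: ranking walks positions 1-3-2; Zeta is ranked above Theta even though Theta lies between Zeta and the peak Tau on the axis — preferences dip and rise again. Not single-peaked.
Faction 2 (peak Theta at position 2): ranking walks positions 2-1-3, expanding outward from the peak — single-peaked.
Faction 3 (peak Theta at position 2): ranking walks positions 2-3-1, expanding outward from the peak — single-peaked.
Faction 1 violates single-peakedness, so the profile is not single-peaked on this axis.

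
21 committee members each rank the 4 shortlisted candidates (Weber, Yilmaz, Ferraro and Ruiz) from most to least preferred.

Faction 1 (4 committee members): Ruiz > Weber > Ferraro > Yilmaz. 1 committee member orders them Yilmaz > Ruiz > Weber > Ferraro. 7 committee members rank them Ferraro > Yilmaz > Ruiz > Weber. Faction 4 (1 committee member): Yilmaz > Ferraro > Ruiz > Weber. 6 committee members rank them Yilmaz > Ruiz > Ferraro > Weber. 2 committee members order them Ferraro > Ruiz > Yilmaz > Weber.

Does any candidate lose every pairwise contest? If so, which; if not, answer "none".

Weber

Pairwise majorities:
Weber vs Yilmaz: Weber is ranked higher on 4 ballots, Yilmaz on 17. Yilmaz wins 17–4.
Weber vs Ferraro: 5 to 16, Ferraro.
Weber vs Ruiz: Weber preferred on 0 ballots; Ruiz wins 21–0.
Yilmaz vs Ferraro: 1+1+6 = 8 for Yilmaz, 13 for Ferraro — Ferraro by 13–8.
Yilmaz vs Ruiz: 15 to 6, Yilmaz.
Ferraro vs Ruiz: Ferraro preferred on 7+1+2 = 10 ballots; Ruiz wins 11–10.
Weber is beaten in every head-to-head and is the Condorcet loser.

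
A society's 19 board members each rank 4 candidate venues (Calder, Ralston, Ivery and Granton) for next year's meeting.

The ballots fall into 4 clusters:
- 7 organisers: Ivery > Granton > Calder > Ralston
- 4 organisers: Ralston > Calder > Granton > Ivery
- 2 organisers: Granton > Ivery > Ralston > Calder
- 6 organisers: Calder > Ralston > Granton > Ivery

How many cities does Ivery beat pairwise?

0

Ivery against each rival (19 organisers):
Ivery vs Calder: 7+2 = 9 for Ivery, 10 for Calder — Calder by 10–9.
Ivery vs Ralston: 7+2 = 9 for Ivery, 10 for Ralston — Ralston by 10–9.
Ivery vs Granton: Granton wins 12–7.
Ivery beats no one; loses to Calder, Ralston, Granton — 0 pairwise wins.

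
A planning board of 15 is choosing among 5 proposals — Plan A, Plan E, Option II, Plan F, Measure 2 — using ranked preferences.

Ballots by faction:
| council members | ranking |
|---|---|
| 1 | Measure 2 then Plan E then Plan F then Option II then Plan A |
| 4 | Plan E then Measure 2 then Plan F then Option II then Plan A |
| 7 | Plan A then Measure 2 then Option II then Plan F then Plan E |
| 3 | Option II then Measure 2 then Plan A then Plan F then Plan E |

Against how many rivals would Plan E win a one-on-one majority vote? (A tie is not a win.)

0

Plan E against each rival (15 council members):
Plan E–Plan A: Plan A 10–5.
Plan E vs Option II: 1+4 = 5 for Plan E, 10 for Option II — Option II by 10–5.
Plan E vs Plan F: Plan F, 10–5.
Plan E vs Measure 2: Measure 2, 11–4.
Plan E beats no one; loses to Plan A, Option II, Plan F, Measure 2 — 0 pairwise wins.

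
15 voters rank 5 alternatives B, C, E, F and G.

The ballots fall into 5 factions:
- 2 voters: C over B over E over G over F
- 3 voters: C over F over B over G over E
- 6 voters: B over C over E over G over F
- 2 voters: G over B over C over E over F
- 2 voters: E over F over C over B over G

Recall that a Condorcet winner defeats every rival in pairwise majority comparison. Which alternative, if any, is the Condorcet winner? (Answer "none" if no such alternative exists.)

Pairwise majorities:
B vs C: B wins 8–7.
B vs E: B, 13–2.
B vs F: B, 10–5.
B vs G: B, 13–2.
C–E: C 13–2.
C vs F: C wins 13–2.
C–G: C 13–2.
E vs F: E, 12–3.
E vs G: E, 10–5.
F vs G: G wins 10–5.
B beats each of C, E, F, G — B is the Condorcet winner.

B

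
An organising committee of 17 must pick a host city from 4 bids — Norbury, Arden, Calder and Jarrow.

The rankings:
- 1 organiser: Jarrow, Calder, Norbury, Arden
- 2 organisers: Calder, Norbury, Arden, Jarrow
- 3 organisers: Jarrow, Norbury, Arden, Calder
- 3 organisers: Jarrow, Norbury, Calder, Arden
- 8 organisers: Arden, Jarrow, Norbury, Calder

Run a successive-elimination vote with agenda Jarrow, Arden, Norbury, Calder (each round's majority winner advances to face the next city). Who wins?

Norbury

Round 1: Jarrow vs Arden — 7–10, Arden advances.
Round 2: Arden vs Norbury — 8–9, Norbury advances.
Round 3: Norbury vs Calder — 14–3, Norbury advances.
Norbury survives the agenda.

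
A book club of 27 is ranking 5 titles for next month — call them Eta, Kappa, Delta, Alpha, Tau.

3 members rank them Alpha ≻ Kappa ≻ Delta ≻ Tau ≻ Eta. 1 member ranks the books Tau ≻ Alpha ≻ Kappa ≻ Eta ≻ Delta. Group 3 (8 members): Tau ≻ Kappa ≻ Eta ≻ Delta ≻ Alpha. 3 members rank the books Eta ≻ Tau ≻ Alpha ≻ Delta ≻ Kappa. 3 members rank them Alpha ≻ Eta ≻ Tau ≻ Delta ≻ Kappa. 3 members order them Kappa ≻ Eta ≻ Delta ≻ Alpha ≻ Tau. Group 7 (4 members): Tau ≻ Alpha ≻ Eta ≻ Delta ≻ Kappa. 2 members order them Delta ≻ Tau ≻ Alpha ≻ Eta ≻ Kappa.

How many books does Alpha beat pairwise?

Alpha against each rival (27 members):
Alpha–Eta: Eta 14–13.
Alpha–Kappa: Alpha 16–11.
Alpha–Delta: Alpha 14–13.
Alpha vs Tau: Tau wins 18–9.
Alpha beats Kappa, Delta; loses to Eta, Tau — 2 pairwise wins.

2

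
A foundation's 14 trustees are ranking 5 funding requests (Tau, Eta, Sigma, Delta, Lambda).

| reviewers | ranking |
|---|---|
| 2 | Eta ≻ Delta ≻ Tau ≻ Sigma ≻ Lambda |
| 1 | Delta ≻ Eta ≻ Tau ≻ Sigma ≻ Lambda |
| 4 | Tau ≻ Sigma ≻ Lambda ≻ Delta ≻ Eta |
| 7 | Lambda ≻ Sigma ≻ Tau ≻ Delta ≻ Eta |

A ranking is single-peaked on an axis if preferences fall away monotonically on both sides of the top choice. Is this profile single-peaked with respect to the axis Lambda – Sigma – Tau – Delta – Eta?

yes

Axis positions: Lambda=1, Sigma=2, Tau=3, Delta=4, Eta=5.
Type 1 (peak Eta at position 5): ranking walks positions 5-4-3-2-1, expanding outward from the peak — single-peaked.
Type 2 (peak Delta at position 4): ranking walks positions 4-5-3-2-1, expanding outward from the peak — single-peaked.
Type 3 (peak Tau at position 3): ranking walks positions 3-2-1-4-5, expanding outward from the peak — single-peaked.
Type 4 (peak Lambda at position 1): ranking walks positions 1-2-3-4-5, expanding outward from the peak — single-peaked.
Every ranking is single-peaked on this axis.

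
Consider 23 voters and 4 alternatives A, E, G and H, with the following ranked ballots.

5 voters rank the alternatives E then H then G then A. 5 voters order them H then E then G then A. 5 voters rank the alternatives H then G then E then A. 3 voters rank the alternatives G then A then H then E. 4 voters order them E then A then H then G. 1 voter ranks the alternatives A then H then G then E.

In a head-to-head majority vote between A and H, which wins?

Ballots ranking A above H: 3 + 4 + 1 = 8.
Ballots ranking H above A: 23 − 8 = 15.
H wins the head-to-head 15–8.

H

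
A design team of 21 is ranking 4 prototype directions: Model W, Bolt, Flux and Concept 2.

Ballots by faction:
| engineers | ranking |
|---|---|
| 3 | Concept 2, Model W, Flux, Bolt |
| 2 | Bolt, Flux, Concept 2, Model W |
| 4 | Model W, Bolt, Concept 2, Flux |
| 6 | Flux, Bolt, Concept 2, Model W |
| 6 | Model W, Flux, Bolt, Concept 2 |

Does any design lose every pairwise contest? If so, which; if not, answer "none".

Head-to-head results (21 engineers):
Model W–Bolt: Model W 13–8.
Model W vs Flux: Model W wins 13–8.
Model W vs Concept 2: Model W preferred on 4+6 = 10 ballots; Concept 2 wins 11–10.
Bolt–Flux: Flux 15–6.
Bolt vs Concept 2: Bolt wins 18–3.
Flux vs Concept 2: Flux is ranked higher on 2+6+6 = 14 ballots, Concept 2 on 7. Flux wins 14–7.
No design is winless: Model W beats Bolt; Bolt beats Concept 2; Flux beats Bolt; Concept 2 beats Model W. There is no Condorcet loser.

none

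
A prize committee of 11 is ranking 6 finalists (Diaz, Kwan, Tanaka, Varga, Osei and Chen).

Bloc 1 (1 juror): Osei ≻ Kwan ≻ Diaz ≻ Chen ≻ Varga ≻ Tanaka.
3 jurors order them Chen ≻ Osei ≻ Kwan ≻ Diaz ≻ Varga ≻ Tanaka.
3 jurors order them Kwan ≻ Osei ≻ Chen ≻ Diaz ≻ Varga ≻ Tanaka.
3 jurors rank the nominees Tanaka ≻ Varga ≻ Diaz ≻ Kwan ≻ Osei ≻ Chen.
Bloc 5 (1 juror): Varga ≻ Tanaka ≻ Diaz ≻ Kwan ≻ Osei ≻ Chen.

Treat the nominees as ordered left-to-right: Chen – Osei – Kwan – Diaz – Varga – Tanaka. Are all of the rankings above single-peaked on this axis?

yes

Axis positions: Chen=1, Osei=2, Kwan=3, Diaz=4, Varga=5, Tanaka=6.
Bloc 1 (peak Osei at position 2): ranking walks positions 2-3-4-1-5-6, expanding outward from the peak — single-peaked.
Bloc 2 (peak Chen at position 1): ranking walks positions 1-2-3-4-5-6, expanding outward from the peak — single-peaked.
Bloc 3 (peak Kwan at position 3): ranking walks positions 3-2-1-4-5-6, expanding outward from the peak — single-peaked.
Bloc 4 (peak Tanaka at position 6): ranking walks positions 6-5-4-3-2-1, expanding outward from the peak — single-peaked.
Bloc 5 (peak Varga at position 5): ranking walks positions 5-6-4-3-2-1, expanding outward from the peak — single-peaked.
Every ranking is single-peaked on this axis.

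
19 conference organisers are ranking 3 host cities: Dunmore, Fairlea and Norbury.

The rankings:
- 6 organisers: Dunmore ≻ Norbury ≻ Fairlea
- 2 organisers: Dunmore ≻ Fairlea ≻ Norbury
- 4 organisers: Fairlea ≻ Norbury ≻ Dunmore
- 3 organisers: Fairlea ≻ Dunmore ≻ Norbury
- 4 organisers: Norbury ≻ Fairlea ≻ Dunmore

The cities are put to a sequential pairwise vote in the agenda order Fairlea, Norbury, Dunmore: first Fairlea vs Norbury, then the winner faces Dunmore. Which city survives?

Round 1: Fairlea vs Norbury — 9–10, Norbury advances.
Round 2: Norbury vs Dunmore — 8–11, Dunmore advances.
Dunmore survives the agenda.

Dunmore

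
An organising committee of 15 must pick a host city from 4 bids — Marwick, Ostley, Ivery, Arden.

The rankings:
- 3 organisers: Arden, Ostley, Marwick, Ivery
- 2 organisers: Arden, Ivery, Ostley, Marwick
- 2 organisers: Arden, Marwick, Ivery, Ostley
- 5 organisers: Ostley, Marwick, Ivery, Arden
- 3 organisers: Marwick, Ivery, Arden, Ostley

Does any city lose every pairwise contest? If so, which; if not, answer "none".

none

Head-to-head results (15 organisers):
Marwick vs Ostley: Ostley wins 10–5.
Marwick vs Ivery: Marwick wins 13–2.
Marwick vs Arden: Marwick preferred on 5+3 = 8 ballots; Marwick wins 8–7.
Ostley vs Ivery: Ostley wins 8–7.
Ostley vs Arden: Ostley is ranked higher on 5 ballots, Arden on 10. Arden wins 10–5.
Ivery vs Arden: 5+3 = 8 for Ivery, 7 for Arden — Ivery by 8–7.
Each city has at least one pairwise win (Marwick beats Ivery; Ostley beats Marwick; Ivery beats Arden; Arden beats Ostley) — no Condorcet loser.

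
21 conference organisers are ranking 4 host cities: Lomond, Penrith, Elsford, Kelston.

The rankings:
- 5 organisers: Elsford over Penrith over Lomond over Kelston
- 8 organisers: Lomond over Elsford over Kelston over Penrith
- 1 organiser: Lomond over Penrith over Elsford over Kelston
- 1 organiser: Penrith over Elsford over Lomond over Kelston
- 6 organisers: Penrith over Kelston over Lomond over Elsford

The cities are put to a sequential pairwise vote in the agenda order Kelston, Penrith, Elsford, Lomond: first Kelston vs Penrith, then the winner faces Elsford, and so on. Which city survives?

Lomond

Round 1: Kelston vs Penrith — 8–13, Penrith advances.
Round 2: Penrith vs Elsford — 8–13, Elsford advances.
Round 3: Elsford vs Lomond — 6–15, Lomond advances.
The agenda winner is Lomond.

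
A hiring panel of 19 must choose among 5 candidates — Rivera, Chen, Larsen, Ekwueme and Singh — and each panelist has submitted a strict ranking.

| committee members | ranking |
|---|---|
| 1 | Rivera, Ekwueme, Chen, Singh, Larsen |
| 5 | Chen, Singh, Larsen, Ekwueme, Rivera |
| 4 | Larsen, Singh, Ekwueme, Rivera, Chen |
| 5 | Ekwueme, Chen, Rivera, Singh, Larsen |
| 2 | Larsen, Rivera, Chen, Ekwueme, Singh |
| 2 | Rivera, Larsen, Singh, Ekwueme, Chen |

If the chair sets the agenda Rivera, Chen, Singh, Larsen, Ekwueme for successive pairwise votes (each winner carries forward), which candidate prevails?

Round 1: Rivera vs Chen — 9–10, Chen advances.
Round 2: Chen vs Singh — 13–6, Chen advances.
Round 3: Chen vs Larsen — 11–8, Chen advances.
Round 4: Chen vs Ekwueme — 7–12, Ekwueme advances.
The agenda winner is Ekwueme.

Ekwueme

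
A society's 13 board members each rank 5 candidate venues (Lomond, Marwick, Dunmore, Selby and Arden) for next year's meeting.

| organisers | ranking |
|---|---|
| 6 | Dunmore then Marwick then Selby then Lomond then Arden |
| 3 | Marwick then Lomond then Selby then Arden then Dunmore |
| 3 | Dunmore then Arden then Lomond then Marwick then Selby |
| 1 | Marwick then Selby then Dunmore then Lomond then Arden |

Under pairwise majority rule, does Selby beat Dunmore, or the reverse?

Ballots ranking Selby above Dunmore: 3 + 1 = 4.
Ballots ranking Dunmore above Selby: 13 − 4 = 9.
Dunmore wins the head-to-head 9–4.

Dunmore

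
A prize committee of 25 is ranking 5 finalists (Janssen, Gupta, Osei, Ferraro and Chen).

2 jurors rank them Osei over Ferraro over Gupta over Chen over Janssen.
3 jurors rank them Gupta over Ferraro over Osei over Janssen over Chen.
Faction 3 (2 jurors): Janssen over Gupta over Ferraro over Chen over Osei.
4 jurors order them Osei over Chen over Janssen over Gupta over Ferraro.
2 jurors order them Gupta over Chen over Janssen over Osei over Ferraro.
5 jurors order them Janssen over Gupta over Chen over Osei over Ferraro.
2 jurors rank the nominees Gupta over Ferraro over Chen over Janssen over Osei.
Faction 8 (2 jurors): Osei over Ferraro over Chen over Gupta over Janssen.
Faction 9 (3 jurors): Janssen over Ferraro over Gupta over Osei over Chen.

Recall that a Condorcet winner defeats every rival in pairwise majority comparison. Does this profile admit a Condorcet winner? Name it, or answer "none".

Pairwise majorities:
Janssen vs Gupta: Janssen, 14–11.
Janssen vs Osei: Janssen wins 14–11.
Janssen–Ferraro: Janssen 16–9.
Janssen vs Chen: Janssen wins 13–12.
Gupta vs Osei: Gupta wins 17–8.
Gupta vs Ferraro: Gupta wins 18–7.
Gupta vs Chen: Gupta wins 19–6.
Osei vs Ferraro: Osei, 15–10.
Osei vs Chen: Osei, 14–11.
Ferraro vs Chen: Ferraro wins 14–11.
Janssen wins every pairwise contest, so Janssen is the Condorcet winner.

Janssen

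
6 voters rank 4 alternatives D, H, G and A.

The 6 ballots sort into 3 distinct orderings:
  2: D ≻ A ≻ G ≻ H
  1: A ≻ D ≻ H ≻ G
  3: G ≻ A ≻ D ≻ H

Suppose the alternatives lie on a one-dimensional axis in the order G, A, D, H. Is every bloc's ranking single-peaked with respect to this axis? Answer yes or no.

Axis positions: G=1, A=2, D=3, H=4.
Bloc 1 (peak D at position 3): ranking walks positions 3-2-1-4, expanding outward from the peak — single-peaked.
Bloc 2 (peak A at position 2): ranking walks positions 2-3-4-1, expanding outward from the peak — single-peaked.
Bloc 3 (peak G at position 1): ranking walks positions 1-2-3-4, expanding outward from the peak — single-peaked.
Every ranking is single-peaked on this axis.

yes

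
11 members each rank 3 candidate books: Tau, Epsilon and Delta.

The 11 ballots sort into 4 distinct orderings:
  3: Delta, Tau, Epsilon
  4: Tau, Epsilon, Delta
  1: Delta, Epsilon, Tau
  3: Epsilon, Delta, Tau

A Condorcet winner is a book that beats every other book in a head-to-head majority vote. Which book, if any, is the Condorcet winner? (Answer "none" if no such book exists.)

none

Pairwise majorities:
Tau vs Epsilon: Tau, 7–4.
Tau–Delta: Delta 7–4.
Epsilon–Delta: Epsilon 7–4.
Each book drops at least one matchup (Tau loses to Delta; Epsilon loses to Tau; Delta loses to Epsilon); the cycle Tau > Epsilon > Delta > Tau rules out a Condorcet winner.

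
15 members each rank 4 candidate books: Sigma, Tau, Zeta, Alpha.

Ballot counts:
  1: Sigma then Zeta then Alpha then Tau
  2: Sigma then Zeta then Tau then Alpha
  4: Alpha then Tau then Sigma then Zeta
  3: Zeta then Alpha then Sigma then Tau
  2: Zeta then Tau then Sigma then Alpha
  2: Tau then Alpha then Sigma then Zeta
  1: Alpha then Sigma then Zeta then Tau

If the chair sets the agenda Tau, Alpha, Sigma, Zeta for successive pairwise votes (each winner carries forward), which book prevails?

Zeta

Round 1: Tau vs Alpha — 6–9, Alpha advances.
Round 2: Alpha vs Sigma — 10–5, Alpha advances.
Round 3: Alpha vs Zeta — 7–8, Zeta advances.
The agenda winner is Zeta.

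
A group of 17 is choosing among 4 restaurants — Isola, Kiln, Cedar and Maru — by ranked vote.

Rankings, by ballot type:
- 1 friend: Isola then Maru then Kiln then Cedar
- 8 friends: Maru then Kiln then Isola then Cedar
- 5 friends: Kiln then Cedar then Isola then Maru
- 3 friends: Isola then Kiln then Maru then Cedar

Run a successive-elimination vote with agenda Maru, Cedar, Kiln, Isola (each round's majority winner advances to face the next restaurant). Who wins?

Round 1: Maru vs Cedar — 12–5, Maru advances.
Round 2: Maru vs Kiln — 9–8, Maru advances.
Round 3: Maru vs Isola — 8–9, Isola advances.
The agenda winner is Isola.

Isola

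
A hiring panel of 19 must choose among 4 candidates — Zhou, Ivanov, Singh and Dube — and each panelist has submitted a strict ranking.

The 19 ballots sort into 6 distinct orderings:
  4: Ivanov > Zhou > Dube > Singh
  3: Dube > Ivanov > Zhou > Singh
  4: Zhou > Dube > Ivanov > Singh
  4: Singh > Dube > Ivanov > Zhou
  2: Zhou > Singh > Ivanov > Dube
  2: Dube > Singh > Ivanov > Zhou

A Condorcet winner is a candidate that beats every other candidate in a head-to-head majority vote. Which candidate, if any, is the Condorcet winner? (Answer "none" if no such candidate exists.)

Head-to-head results (19 committee members):
Zhou–Ivanov: Ivanov 13–6.
Zhou vs Singh: Zhou wins 13–6.
Zhou vs Dube: Zhou wins 10–9.
Ivanov–Singh: Ivanov 11–8.
Ivanov vs Dube: Dube, 13–6.
Singh–Dube: Dube 13–6.
Each candidate drops at least one matchup (Zhou loses to Ivanov; Ivanov loses to Dube; Singh loses to Zhou; Dube loses to Zhou); the cycle Zhou → Dube → Ivanov → Zhou rules out a Condorcet winner.

none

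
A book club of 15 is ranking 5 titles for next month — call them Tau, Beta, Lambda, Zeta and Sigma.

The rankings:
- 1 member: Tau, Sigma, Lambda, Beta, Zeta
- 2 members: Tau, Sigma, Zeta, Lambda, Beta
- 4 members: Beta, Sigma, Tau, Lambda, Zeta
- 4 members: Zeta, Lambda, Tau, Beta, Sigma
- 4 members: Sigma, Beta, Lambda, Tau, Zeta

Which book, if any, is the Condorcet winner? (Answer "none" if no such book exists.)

Head-to-head results (15 members):
Tau vs Beta: Tau preferred on 1+2+4 = 7 ballots; Beta wins 8–7.
Tau vs Lambda: 7 to 8, Lambda.
Tau vs Zeta: 1+2+4+4 = 11 for Tau, 4 for Zeta — Tau by 11–4.
Tau vs Sigma: 7 to 8, Sigma.
Beta vs Lambda: 8 to 7, Beta.
Beta vs Zeta: 9 to 6, Beta.
Beta vs Sigma: Beta preferred on 4+4 = 8 ballots; Beta wins 8–7.
Lambda vs Zeta: 9 to 6, Lambda.
Lambda vs Sigma: 4 to 11, Sigma.
Zeta vs Sigma: Zeta is ranked higher on 4 ballots, Sigma on 11. Sigma wins 11–4.
Beta defeats every rival head-to-head and is the Condorcet winner.

Beta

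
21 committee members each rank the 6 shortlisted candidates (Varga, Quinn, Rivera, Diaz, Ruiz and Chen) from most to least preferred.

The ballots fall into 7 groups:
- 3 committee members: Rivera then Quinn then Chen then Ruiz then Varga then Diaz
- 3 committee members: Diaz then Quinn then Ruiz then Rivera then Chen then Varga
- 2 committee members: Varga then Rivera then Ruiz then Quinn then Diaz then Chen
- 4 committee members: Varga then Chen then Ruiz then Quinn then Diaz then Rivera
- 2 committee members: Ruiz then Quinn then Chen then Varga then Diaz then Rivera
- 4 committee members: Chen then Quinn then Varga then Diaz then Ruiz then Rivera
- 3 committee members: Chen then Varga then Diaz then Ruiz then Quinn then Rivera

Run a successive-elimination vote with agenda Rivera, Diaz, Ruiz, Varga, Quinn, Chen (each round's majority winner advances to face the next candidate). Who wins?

Round 1: Rivera vs Diaz — 5–16, Diaz advances.
Round 2: Diaz vs Ruiz — 10–11, Ruiz advances.
Round 3: Ruiz vs Varga — 8–13, Varga advances.
Round 4: Varga vs Quinn — 9–12, Quinn advances.
Round 5: Quinn vs Chen — 10–11, Chen advances.
The agenda winner is Chen.

Chen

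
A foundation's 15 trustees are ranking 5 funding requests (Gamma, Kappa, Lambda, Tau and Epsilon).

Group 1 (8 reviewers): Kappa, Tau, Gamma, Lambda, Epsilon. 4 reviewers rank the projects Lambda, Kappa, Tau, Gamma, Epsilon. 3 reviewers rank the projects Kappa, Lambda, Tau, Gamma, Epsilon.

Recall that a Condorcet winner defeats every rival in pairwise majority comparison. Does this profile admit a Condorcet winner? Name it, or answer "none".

Kappa

Pairwise majorities:
Gamma vs Kappa: 0 to 15, Kappa.
Gamma vs Lambda: Gamma, 8–7.
Gamma–Tau: Tau 15–0.
Gamma–Epsilon: Gamma 15–0.
Kappa vs Lambda: Kappa, 11–4.
Kappa vs Tau: 15 to 0, Kappa.
Kappa vs Epsilon: 8+4+3 = 15 for Kappa, 0 for Epsilon — Kappa by 15–0.
Lambda vs Tau: 7 to 8, Tau.
Lambda vs Epsilon: Lambda, 15–0.
Tau vs Epsilon: 15 to 0, Tau.
Kappa beats each of Gamma, Lambda, Tau, Epsilon — Kappa is the Condorcet winner.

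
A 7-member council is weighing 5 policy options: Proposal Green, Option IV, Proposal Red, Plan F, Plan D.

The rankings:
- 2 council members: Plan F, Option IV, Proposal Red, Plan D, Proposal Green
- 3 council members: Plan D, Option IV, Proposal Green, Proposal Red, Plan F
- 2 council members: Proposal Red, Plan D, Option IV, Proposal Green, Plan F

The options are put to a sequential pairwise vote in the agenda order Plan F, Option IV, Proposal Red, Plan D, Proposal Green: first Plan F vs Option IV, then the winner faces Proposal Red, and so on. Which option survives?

Round 1: Plan F vs Option IV — 2–5, Option IV advances.
Round 2: Option IV vs Proposal Red — 5–2, Option IV advances.
Round 3: Option IV vs Plan D — 2–5, Plan D advances.
Round 4: Plan D vs Proposal Green — 7–0, Plan D advances.
Plan D survives the agenda.

Plan D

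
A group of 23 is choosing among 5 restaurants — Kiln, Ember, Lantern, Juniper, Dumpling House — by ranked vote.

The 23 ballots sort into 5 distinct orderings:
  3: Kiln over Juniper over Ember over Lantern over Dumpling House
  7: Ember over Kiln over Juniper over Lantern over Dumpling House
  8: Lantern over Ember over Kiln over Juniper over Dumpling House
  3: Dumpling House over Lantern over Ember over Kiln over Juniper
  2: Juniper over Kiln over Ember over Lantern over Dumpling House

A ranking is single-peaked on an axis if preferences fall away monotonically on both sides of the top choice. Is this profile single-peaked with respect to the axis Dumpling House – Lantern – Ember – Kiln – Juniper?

Axis positions: Dumpling House=1, Lantern=2, Ember=3, Kiln=4, Juniper=5.
Type 1 (peak Kiln at position 4): ranking walks positions 4-5-3-2-1, expanding outward from the peak — single-peaked.
Type 2 (peak Ember at position 3): ranking walks positions 3-4-5-2-1, expanding outward from the peak — single-peaked.
Type 3 (peak Lantern at position 2): ranking walks positions 2-3-4-5-1, expanding outward from the peak — single-peaked.
Type 4 (peak Dumpling House at position 1): ranking walks positions 1-2-3-4-5, expanding outward from the peak — single-peaked.
Type 5 (peak Juniper at position 5): ranking walks positions 5-4-3-2-1, expanding outward from the peak — single-peaked.
Every ranking is single-peaked on this axis.

yes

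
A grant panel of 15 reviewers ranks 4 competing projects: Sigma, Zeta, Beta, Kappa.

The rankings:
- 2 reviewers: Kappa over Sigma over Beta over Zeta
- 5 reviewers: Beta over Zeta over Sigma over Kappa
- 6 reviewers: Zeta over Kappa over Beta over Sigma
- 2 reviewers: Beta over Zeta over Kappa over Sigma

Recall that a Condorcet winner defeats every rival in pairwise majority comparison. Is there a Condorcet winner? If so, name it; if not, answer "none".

Head-to-head results (15 reviewers):
Sigma vs Zeta: Sigma preferred on 2 ballots; Zeta wins 13–2.
Sigma vs Beta: Beta wins 13–2.
Sigma vs Kappa: 5 for Sigma, 10 for Kappa — Kappa by 10–5.
Zeta–Beta: Beta 9–6.
Zeta vs Kappa: Zeta, 13–2.
Beta vs Kappa: Beta is ranked higher on 5+2 = 7 ballots, Kappa on 8. Kappa wins 8–7.
No project is unbeaten: Sigma loses to Zeta; Zeta loses to Beta; Beta loses to Kappa; Kappa loses to Zeta. In particular Zeta beats Kappa beats Beta beats Zeta is a majority cycle — no Condorcet winner exists.

none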